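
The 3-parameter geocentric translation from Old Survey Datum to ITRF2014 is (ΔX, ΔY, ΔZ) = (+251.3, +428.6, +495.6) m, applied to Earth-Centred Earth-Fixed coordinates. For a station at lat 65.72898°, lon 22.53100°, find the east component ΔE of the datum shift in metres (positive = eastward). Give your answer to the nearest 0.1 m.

The local east axis at (φ, λ) is (−sin λ, cos λ, 0), so ΔE = −sin(22.53100°)·251.3 + cos(22.53100°)·428.6 = 299.59 m.

ΔE = 299.6 m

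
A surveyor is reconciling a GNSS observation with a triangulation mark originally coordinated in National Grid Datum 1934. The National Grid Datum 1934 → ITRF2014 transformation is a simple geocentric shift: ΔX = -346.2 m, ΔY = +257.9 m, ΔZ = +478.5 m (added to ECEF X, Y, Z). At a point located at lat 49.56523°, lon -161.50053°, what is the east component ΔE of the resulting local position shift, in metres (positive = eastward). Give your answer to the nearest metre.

The local east axis at (φ, λ) is (−sin λ, cos λ, 0), so ΔE = −sin(-161.50053°)·(-346.2) + cos(-161.50053°)·257.9 = -354.42 m.

ΔE = -354 m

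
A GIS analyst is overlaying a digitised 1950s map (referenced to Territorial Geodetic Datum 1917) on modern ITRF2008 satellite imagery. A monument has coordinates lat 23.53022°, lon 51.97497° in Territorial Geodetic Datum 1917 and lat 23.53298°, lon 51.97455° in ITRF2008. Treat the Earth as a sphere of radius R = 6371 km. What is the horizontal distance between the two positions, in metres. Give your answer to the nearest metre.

Δφ = 23.53298° − 23.53022° = +0.00276°; Δλ = 51.97455° − 51.97497° = -0.00042°.
1° along a meridian = πR/180 = 111195 m.
ΔN = Δφ × 111195 = 306.9 m; ΔE = Δλ × 111195 × cos(23.53022°) = -0.00042 × 111195 × 0.916850 = -42.8 m.
Distance = √(ΔE² + ΔN²) = √((-42.8)² + 306.9²) = 309.9 m.

310 m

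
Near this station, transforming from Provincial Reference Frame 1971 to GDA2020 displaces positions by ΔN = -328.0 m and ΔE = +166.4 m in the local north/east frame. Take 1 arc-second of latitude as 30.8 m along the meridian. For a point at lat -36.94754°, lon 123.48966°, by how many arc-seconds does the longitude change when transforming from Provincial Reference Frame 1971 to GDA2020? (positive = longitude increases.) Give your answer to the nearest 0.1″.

At latitude -36.94754°, cos φ = 0.799186.
1″ of longitude at this latitude = 30.80 × cos φ = 24.6149 m, so Δλ = 166.4 / 24.6149 = 6.760″.

Δλ = 6.8″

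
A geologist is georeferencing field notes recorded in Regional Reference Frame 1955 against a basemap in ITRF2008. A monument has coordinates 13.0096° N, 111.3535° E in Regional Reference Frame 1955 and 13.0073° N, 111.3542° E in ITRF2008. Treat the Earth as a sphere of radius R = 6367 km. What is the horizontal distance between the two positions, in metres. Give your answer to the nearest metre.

Δφ = 13.0073° − 13.0096° = -0.0023°; Δλ = 111.3542° − 111.3535° = +0.0007°.
1° along a meridian = πR/180 = 111125 m.
ΔN = Δφ × 111125 = -255.6 m; ΔE = Δλ × 111125 × cos(13.0096°) = +0.0007 × 111125 × 0.974332 = 75.8 m.
Distance = √(ΔE² + ΔN²) = √(75.8² + (-255.6)²) = 266.6 m.

267 m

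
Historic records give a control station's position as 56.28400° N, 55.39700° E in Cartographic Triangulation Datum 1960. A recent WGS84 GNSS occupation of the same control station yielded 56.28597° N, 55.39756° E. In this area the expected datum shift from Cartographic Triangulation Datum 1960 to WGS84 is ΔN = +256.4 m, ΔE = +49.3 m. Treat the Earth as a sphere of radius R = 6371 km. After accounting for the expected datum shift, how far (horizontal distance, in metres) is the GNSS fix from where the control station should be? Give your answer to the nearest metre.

40 m

Observed coordinate differences: Δφ = +0.00197°, Δλ = +0.00056°.
Converting to metres (1° lat = 111195 m, cos φ = 0.555077): observed ΔN = 219.1 m, observed ΔE = 34.6 m.
Subtracting the expected shift leaves a residual of 219.1 − (256.4) = -37.3 m north and 34.6 − (49.3) = -14.7 m east.
Residual distance = √((-37.3)² + (-14.7)²) = 40.1 m.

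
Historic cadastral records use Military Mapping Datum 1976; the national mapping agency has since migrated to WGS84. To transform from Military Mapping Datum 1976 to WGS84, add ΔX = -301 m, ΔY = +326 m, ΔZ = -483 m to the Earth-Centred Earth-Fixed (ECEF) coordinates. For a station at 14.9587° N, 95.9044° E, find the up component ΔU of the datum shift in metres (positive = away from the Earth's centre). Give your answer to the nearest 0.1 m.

The local up (radial) axis is (cos φ cos λ, cos φ sin λ, sin φ), giving ΔU = 29.914 + 313.282 − 124.673 = 218.52 m.

ΔU = 218.5 m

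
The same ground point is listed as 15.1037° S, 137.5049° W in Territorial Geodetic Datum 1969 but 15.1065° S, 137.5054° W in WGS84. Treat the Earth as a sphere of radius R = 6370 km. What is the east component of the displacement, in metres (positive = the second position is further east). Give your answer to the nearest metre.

ΔE = -54 m

Δφ = -15.1065° − -15.1037° = -0.0028°; Δλ = -137.5054° − -137.5049° = -0.0005°.
1° along a meridian = πR/180 = 111177 m.
ΔN = Δφ × 111177 = -311.3 m; ΔE = Δλ × 111177 × cos(-15.1037°) = -0.0005 × 111177 × 0.965456 = -53.7 m.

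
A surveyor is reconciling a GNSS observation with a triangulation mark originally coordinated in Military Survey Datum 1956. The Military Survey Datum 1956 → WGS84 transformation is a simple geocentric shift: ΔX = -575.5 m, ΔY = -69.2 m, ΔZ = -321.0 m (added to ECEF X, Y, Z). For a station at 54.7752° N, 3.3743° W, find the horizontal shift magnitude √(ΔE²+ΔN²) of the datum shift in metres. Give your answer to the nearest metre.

299 m

At φ = 54.7752°, λ = -3.3743°: sin φ = 0.816895, cos φ = 0.576786, sin λ = -0.058859, cos λ = 0.998266.
ΔE = −sin λ·ΔX + cos λ·ΔY = −(-0.058859)·(-575.5) + (0.998266)·(-69.2) = -102.95 m.
ΔN = −sin φ cos λ·ΔX − sin φ sin λ·ΔY + cos φ·ΔZ = −(0.816895)(0.998266)(-575.5) − (0.816895)(-0.058859)(-69.2) + (0.576786)(-321.0) = 280.83 m.
Horizontal magnitude = √(ΔE² + ΔN²) = √((-102.95)² + 280.83²) = 299.11 m.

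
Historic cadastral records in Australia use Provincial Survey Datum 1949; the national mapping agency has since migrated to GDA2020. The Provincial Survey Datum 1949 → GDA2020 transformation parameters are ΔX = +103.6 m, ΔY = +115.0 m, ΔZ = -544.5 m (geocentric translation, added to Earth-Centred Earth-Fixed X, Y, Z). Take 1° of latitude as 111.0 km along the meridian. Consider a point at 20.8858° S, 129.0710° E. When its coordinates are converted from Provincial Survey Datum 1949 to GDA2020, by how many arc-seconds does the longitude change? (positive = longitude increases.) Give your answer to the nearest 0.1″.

Δλ = -5.3″

sin φ = -0.356506, cos φ = 0.934293, sin λ = 0.776366, cos λ = -0.630283.
East component: ΔE = −sin λ·ΔX + cos λ·ΔY = −(0.776366)(103.6) + (-0.630283)(115.0) = -152.91 m.
1° of latitude spans 111000 m; at latitude φ, 1° of longitude spans that × cos φ = 103706.5 m, so Δλ = -152.91 / 103706.5 × 3600 = -5.308″.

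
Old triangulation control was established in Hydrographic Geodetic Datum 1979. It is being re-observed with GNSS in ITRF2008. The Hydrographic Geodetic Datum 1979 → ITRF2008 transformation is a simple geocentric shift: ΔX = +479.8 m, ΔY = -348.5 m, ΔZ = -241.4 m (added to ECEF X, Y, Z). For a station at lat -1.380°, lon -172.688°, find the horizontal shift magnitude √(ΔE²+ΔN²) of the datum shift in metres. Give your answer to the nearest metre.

At φ = -1.380°, λ = -172.688°: sin φ = -0.024083, cos φ = 0.999710, sin λ = -0.127272, cos λ = -0.991868.
ΔE = −sin λ·ΔX + cos λ·ΔY = −(-0.127272)·(479.8) + (-0.991868)·(-348.5) = 406.73 m.
ΔN = −sin φ cos λ·ΔX − sin φ sin λ·ΔY + cos φ·ΔZ = −(-0.024083)(-0.991868)(479.8) − (-0.024083)(-0.127272)(-348.5) + (0.999710)(-241.4) = -251.72 m.
Horizontal magnitude = √(ΔE² + ΔN²) = √(406.73² + (-251.72)²) = 478.32 m.

478 m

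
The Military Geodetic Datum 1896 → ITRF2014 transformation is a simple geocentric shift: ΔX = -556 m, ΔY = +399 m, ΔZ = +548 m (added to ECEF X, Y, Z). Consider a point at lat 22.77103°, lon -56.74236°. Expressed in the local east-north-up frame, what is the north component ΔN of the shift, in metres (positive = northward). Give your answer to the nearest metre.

ΔN = 752 m

At φ = 22.77103°, λ = -56.74236°: sin φ = 0.387049, cos φ = 0.922059, sin λ = -0.836213, cos λ = 0.548405.
ΔN = −sin φ cos λ·ΔX − sin φ sin λ·ΔY + cos φ·ΔZ = −(0.387049)(0.548405)(-556) − (0.387049)(-0.836213)(399) + (0.922059)(548) = 752.44 m.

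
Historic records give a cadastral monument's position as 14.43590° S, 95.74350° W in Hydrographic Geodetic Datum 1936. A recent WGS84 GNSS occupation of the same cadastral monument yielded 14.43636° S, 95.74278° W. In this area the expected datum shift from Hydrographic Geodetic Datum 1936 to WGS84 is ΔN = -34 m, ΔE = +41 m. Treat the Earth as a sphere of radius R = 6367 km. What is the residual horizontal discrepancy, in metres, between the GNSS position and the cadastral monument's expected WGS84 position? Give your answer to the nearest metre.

Observed coordinate differences: Δφ = -0.00046°, Δλ = +0.00072°.
Converting to metres (1° lat = 111125 m, cos φ = 0.968427): observed ΔN = -51.1 m, observed ΔE = 77.5 m.
Subtracting the expected shift leaves a residual of -51.1 − (-34) = -17.1 m north and 77.5 − (41) = 36.5 m east.
Residual distance = √((-17.1)² + 36.5²) = 40.3 m.

40 m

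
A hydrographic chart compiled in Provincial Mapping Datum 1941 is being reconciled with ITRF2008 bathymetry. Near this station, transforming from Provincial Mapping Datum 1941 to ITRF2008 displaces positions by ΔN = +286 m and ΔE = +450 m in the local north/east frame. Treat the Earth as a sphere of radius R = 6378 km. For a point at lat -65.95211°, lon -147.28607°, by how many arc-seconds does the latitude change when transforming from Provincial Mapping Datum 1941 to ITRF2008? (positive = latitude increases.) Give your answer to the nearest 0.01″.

Δφ = 9.25″

On a sphere of radius R, 1 rad of latitude = R, so Δφ = ΔN / R = 286.0 / 6378000 = 4.4842e-05 rad = 9.249″.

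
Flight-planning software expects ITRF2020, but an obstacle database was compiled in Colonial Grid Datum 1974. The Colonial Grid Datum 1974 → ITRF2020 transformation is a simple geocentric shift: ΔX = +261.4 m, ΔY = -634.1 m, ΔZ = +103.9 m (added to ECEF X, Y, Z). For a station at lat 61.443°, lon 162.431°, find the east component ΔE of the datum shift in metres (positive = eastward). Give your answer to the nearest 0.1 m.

ΔE = 525.6 m

The local east axis at (φ, λ) is (−sin λ, cos λ, 0), so ΔE = −sin(162.431°)·261.4 + cos(162.431°)·(-634.1) = 525.62 m.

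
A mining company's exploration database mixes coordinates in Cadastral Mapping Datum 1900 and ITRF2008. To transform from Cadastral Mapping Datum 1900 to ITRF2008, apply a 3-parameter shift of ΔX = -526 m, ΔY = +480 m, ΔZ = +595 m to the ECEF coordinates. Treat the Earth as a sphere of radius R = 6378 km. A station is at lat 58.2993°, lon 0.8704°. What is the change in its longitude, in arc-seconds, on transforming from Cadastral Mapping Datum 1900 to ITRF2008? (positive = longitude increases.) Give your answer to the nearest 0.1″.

Δλ = 30.0″

sin φ = 0.850805, cos φ = 0.525482, sin λ = 0.015191, cos λ = 0.999885.
East component: ΔE = −sin λ·ΔX + cos λ·ΔY = −(0.015191)(-526) + (0.999885)(480) = 487.93 m.
1° of latitude spans πR/180 = 111317 m; at latitude φ, 1° of longitude spans that × cos φ = 58495.1 m, so Δλ = 487.93 / 58495.1 × 3600 = 30.029″.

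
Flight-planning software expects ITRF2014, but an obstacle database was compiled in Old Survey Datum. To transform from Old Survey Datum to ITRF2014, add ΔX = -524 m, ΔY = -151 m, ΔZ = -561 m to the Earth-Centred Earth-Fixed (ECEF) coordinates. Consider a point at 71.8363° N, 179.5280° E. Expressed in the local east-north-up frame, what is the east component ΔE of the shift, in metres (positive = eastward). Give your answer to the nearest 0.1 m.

ΔE = 155.3 m

The local east axis at (φ, λ) is (−sin λ, cos λ, 0), so ΔE = −sin(179.5280°)·(-524) + cos(179.5280°)·(-151) = 155.31 m.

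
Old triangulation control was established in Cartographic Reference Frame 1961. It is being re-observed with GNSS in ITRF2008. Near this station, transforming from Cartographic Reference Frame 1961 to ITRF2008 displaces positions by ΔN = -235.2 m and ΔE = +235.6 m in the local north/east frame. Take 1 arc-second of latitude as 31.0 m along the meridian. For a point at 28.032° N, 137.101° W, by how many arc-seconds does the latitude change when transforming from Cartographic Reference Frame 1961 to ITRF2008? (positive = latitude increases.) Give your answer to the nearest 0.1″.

1″ of latitude = 31.00 m, so Δφ = -235.2 / 31.00 = -7.587″.

Δφ = -7.6″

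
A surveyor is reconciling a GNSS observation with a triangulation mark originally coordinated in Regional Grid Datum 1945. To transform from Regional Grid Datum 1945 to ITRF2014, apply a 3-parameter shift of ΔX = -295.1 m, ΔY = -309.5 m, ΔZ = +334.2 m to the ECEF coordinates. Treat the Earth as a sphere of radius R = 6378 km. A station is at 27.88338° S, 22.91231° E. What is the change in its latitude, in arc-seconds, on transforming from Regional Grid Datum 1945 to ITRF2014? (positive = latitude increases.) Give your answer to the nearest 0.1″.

sin φ = -0.467673, cos φ = 0.883901, sin λ = 0.389322, cos λ = 0.921102.
North component: ΔN = −sin φ cos λ·ΔX − sin φ sin λ·ΔY + cos φ·ΔZ = −(-0.467673)(0.921102)(-295.1) − (-0.467673)(0.389322)(-309.5) + (0.883901)(334.2) = 111.93 m.
1° of latitude spans πR/180 = 111317 m, so Δφ = 111.93 / 111317 × 3600 = 3.620″.

Δφ = 3.6″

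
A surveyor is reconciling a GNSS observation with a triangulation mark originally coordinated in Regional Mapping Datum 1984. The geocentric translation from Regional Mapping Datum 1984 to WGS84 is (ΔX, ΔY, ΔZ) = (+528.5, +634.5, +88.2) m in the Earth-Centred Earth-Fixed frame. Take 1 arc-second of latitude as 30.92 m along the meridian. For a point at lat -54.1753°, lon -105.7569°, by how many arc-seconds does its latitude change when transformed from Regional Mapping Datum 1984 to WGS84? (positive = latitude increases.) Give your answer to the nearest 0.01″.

Δφ = -18.11″

sin φ = -0.810812, cos φ = 0.585307, sin λ = -0.962423, cos λ = -0.271556.
North component: ΔN = −sin φ cos λ·ΔX − sin φ sin λ·ΔY + cos φ·ΔZ = −(-0.810812)(-0.271556)(528.5) − (-0.810812)(-0.962423)(634.5) + (0.585307)(88.2) = -559.87 m.
1° of latitude spans 3600 × 30.92 = 111312 m, so Δφ = -559.87 / 111312 × 3600 = -18.107″.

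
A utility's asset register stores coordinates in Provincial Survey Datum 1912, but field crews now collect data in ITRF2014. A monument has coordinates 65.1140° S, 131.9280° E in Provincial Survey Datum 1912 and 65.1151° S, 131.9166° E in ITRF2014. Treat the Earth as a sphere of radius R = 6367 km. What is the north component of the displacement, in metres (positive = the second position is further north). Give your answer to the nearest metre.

Δφ = -65.1151° − -65.1140° = -0.0011°; Δλ = 131.9166° − 131.9280° = -0.0114°.
1° along a meridian = πR/180 = 111125 m.
ΔN = Δφ × 111125 = -122.2 m; ΔE = Δλ × 111125 × cos(-65.1140°) = -0.0114 × 111125 × 0.420814 = -533.1 m.

ΔN = -122 m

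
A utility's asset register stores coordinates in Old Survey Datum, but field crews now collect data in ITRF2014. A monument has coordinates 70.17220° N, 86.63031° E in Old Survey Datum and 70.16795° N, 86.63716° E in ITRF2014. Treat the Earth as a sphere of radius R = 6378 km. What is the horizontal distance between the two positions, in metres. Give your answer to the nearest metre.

539 m

Δφ = 70.16795° − 70.17220° = -0.00425°; Δλ = 86.63716° − 86.63031° = +0.00685°.
1° along a meridian = πR/180 = 111317 m.
ΔN = Δφ × 111317 = -473.1 m; ΔE = Δλ × 111317 × cos(70.17220°) = +0.00685 × 111317 × 0.339194 = 258.6 m.
Distance = √(ΔE² + ΔN²) = √(258.6² + (-473.1)²) = 539.2 m.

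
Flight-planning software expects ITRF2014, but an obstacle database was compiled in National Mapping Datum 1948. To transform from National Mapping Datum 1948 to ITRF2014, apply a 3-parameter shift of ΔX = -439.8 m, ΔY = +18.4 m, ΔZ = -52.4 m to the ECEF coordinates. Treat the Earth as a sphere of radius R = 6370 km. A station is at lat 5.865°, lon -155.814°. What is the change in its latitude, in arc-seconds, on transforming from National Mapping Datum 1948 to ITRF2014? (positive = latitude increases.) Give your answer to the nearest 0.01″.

Δφ = -2.99″

sin φ = 0.102185, cos φ = 0.994765, sin λ = -0.409700, cos λ = -0.912220.
North component: ΔN = −sin φ cos λ·ΔX − sin φ sin λ·ΔY + cos φ·ΔZ = −(0.102185)(-0.912220)(-439.8) − (0.102185)(-0.409700)(18.4) + (0.994765)(-52.4) = -92.35 m.
1° of latitude spans πR/180 = 111177 m, so Δφ = -92.35 / 111177 × 3600 = -2.990″.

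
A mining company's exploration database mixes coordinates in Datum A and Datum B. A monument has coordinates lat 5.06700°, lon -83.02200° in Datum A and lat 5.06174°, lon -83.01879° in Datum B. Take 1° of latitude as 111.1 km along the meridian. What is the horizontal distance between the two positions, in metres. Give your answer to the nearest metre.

684 m

Δφ = 5.06174° − 5.06700° = -0.00526°; Δλ = -83.01879° − -83.02200° = +0.00321°.
ΔN = Δφ × 111100 = -584.4 m; ΔE = Δλ × 111100 × cos(5.06700°) = +0.00321 × 111100 × 0.996092 = 355.2 m.
Distance = √(ΔE² + ΔN²) = √(355.2² + (-584.4)²) = 683.9 m.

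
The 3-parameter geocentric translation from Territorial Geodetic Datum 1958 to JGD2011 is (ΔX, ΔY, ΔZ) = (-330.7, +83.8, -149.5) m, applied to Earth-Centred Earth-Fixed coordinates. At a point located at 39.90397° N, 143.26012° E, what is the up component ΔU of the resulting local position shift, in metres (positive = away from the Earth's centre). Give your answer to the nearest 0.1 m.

ΔU = 145.8 m

The local up (radial) axis is (cos φ cos λ, cos φ sin λ, sin φ), giving ΔU = 203.294 + 38.454 − 95.905 = 145.84 m.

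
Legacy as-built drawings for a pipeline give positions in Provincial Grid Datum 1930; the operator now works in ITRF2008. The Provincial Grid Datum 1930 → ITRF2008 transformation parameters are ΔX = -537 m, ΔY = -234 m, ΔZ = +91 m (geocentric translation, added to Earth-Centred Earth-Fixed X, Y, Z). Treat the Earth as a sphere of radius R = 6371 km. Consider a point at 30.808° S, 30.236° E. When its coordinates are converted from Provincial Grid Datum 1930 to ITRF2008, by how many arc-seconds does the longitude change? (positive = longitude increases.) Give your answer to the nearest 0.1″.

sin φ = -0.512163, cos φ = 0.858888, sin λ = 0.503563, cos λ = 0.863959.
East component: ΔE = −sin λ·ΔX + cos λ·ΔY = −(0.503563)(-537) + (0.863959)(-234) = 68.25 m.
1° of latitude spans πR/180 = 111195 m; at latitude φ, 1° of longitude spans that × cos φ = 95504.0 m, so Δλ = 68.25 / 95504.0 × 3600 = 2.573″.

Δλ = 2.6″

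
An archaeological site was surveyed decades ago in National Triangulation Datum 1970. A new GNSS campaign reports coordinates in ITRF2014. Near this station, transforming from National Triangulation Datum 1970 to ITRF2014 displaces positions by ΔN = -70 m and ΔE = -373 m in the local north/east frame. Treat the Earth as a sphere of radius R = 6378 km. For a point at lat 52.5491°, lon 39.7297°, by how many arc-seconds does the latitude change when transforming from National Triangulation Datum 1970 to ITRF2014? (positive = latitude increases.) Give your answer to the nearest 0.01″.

Δφ = -2.26″

On a sphere of radius R, 1 rad of latitude = R, so Δφ = ΔN / R = -70.0 / 6378000 = -1.0975e-05 rad = -2.264″.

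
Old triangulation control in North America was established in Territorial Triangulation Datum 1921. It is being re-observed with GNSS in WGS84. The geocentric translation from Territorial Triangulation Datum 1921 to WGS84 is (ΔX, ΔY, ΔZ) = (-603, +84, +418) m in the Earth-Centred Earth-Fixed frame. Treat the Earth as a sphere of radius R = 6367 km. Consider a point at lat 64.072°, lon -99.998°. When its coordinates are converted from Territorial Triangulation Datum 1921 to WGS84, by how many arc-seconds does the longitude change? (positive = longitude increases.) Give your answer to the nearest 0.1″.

Δλ = -45.1″

sin φ = 0.899344, cos φ = 0.437241, sin λ = -0.984814, cos λ = -0.173614.
East component: ΔE = −sin λ·ΔX + cos λ·ΔY = −(-0.984814)(-603) + (-0.173614)(84) = -608.43 m.
1° of latitude spans πR/180 = 111125 m; at latitude φ, 1° of longitude spans that × cos φ = 48588.5 m, so Δλ = -608.43 / 48588.5 × 3600 = -45.079″.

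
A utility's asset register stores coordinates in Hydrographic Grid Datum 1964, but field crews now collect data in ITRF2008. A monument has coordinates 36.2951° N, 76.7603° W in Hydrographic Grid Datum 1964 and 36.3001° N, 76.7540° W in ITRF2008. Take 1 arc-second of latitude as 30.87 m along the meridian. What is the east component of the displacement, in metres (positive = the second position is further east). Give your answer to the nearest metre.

ΔE = 564 m

Δφ = 36.3001° − 36.2951° = +0.0050°; Δλ = -76.7540° − -76.7603° = +0.0063°.
1° of latitude = 3600 × 30.87 = 111132 m.
ΔN = Δφ × 111132 = 555.7 m; ΔE = Δλ × 111132 × cos(36.2951°) = +0.0063 × 111132 × 0.805979 = 564.3 m.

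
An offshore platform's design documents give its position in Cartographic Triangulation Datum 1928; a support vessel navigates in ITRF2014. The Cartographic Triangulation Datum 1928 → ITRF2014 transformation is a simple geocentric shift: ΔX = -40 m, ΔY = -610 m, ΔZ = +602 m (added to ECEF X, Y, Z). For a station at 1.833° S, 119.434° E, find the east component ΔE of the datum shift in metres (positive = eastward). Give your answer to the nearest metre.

ΔE = 335 m

The local east axis at (φ, λ) is (−sin λ, cos λ, 0), so ΔE = −sin(119.434°)·(-40) + cos(119.434°)·(-610) = 334.60 m.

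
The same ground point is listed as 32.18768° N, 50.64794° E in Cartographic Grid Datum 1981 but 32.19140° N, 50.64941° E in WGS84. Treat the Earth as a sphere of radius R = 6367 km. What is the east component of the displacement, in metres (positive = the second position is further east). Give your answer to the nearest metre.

ΔE = 138 m

Δφ = 32.19140° − 32.18768° = +0.00372°; Δλ = 50.64941° − 50.64794° = +0.00147°.
1° along a meridian = πR/180 = 111125 m.
ΔN = Δφ × 111125 = 413.4 m; ΔE = Δλ × 111125 × cos(32.18768°) = +0.00147 × 111125 × 0.846308 = 138.2 m.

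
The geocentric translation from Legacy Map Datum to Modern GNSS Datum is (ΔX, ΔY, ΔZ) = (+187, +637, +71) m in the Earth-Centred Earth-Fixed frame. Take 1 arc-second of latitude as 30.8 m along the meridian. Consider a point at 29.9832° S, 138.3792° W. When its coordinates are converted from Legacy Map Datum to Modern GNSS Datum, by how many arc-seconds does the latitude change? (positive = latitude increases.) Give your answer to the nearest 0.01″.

Δφ = -7.14″

sin φ = -0.499746, cos φ = 0.866172, sin λ = -0.664198, cos λ = -0.747557.
North component: ΔN = −sin φ cos λ·ΔX − sin φ sin λ·ΔY + cos φ·ΔZ = −(-0.499746)(-0.747557)(187) − (-0.499746)(-0.664198)(637) + (0.866172)(71) = -219.80 m.
1° of latitude spans 3600 × 30.80 = 110880 m, so Δφ = -219.80 / 110880 × 3600 = -7.136″.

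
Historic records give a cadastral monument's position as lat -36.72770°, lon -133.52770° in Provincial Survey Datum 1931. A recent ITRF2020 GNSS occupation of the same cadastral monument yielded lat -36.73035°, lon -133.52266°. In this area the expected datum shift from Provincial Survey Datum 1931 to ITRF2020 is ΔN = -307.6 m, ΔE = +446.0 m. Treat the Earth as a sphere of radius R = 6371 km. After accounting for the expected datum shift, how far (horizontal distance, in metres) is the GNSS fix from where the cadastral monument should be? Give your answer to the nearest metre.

13 m

Observed coordinate differences: Δφ = -0.00265°, Δλ = +0.00504°.
Converting to metres (1° lat = 111195 m, cos φ = 0.801487): observed ΔN = -294.7 m, observed ΔE = 449.2 m.
Subtracting the expected shift leaves a residual of -294.7 − (-307.6) = 12.9 m north and 449.2 − (446.0) = 3.2 m east.
Residual distance = √(12.9² + 3.2²) = 13.3 m.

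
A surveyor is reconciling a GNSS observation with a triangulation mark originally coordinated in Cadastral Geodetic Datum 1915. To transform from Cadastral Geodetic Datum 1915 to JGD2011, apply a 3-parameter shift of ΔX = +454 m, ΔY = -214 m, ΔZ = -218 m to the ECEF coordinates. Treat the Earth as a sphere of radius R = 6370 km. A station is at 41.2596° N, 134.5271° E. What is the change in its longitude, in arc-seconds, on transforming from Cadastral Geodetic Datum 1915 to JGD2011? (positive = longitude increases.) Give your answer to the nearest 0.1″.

sin φ = 0.659472, cos φ = 0.751729, sin λ = 0.712919, cos λ = -0.701247.
East component: ΔE = −sin λ·ΔX + cos λ·ΔY = −(0.712919)(454) + (-0.701247)(-214) = -173.60 m.
1° of latitude spans πR/180 = 111177 m; at latitude φ, 1° of longitude spans that × cos φ = 83575.4 m, so Δλ = -173.60 / 83575.4 × 3600 = -7.478″.

Δλ = -7.5″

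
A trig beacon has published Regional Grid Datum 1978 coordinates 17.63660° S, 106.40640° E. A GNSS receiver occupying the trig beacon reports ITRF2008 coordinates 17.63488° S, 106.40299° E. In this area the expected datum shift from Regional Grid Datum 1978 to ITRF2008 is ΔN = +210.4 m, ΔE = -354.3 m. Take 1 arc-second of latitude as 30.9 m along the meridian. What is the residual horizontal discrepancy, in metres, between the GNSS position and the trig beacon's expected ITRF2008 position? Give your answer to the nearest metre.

Observed coordinate differences: Δφ = +0.00172°, Δλ = -0.00341°.
Converting to metres (1° lat = 111240 m, cos φ = 0.952997): observed ΔN = 191.3 m, observed ΔE = -361.5 m.
Subtracting the expected shift leaves a residual of 191.3 − (210.4) = -19.1 m north and -361.5 − (-354.3) = -7.2 m east.
Residual distance = √((-19.1)² + (-7.2)²) = 20.4 m.

20 m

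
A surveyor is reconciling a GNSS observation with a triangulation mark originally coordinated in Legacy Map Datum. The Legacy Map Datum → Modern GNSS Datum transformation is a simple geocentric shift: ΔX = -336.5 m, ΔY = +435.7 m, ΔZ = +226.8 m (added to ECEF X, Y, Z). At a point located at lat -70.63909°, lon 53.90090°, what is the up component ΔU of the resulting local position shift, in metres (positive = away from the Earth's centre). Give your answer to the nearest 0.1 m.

At φ = -70.63909°, λ = 53.90090°: sin φ = -0.943449, cos φ = 0.331518, sin λ = 0.807999, cos λ = 0.589184.
ΔU = cos φ cos λ·ΔX + cos φ sin λ·ΔY + sin φ·ΔZ = (0.331518)(0.589184)(-336.5) + (0.331518)(0.807999)(435.7) + (-0.943449)(226.8) = -162.99 m.

ΔU = -163.0 m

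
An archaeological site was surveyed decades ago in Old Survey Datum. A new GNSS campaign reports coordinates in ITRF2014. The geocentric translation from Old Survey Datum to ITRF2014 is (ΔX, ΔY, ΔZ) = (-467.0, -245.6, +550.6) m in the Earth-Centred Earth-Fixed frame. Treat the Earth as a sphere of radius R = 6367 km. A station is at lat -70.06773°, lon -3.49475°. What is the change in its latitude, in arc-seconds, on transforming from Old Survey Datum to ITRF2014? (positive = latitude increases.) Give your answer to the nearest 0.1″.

sin φ = -0.940096, cos φ = 0.340909, sin λ = -0.060957, cos λ = 0.998140.
North component: ΔN = −sin φ cos λ·ΔX − sin φ sin λ·ΔY + cos φ·ΔZ = −(-0.940096)(0.998140)(-467.0) − (-0.940096)(-0.060957)(-245.6) + (0.340909)(550.6) = -236.43 m.
1° of latitude spans πR/180 = 111125 m, so Δφ = -236.43 / 111125 × 3600 = -7.659″.

Δφ = -7.7″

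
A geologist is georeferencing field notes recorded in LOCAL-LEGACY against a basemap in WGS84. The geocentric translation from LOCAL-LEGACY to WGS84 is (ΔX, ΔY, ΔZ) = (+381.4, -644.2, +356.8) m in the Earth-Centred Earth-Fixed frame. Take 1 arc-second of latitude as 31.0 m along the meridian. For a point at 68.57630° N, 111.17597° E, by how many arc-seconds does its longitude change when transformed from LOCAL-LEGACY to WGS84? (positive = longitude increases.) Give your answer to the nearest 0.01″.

sin φ = 0.930905, cos φ = 0.365262, sin λ = 0.932475, cos λ = -0.361234.
East component: ΔE = −sin λ·ΔX + cos λ·ΔY = −(0.932475)(381.4) + (-0.361234)(-644.2) = -122.94 m.
1° of latitude spans 3600 × 31.00 = 111600 m; at latitude φ, 1° of longitude spans that × cos φ = 40763.2 m, so Δλ = -122.94 / 40763.2 × 3600 = -10.857″.

Δλ = -10.86″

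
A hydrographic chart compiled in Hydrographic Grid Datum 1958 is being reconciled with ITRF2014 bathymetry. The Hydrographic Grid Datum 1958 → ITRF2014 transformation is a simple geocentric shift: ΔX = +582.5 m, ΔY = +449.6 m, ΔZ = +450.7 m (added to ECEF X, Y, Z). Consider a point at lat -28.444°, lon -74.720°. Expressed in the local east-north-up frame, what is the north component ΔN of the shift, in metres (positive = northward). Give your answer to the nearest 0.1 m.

ΔN = 262.8 m

At φ = -28.444°, λ = -74.720°: sin φ = -0.476300, cos φ = 0.879283, sin λ = -0.964649, cos λ = 0.263536.
ΔN = −sin φ cos λ·ΔX − sin φ sin λ·ΔY + cos φ·ΔZ = −(-0.476300)(0.263536)(582.5) − (-0.476300)(-0.964649)(449.6) + (0.879283)(450.7) = 262.84 m.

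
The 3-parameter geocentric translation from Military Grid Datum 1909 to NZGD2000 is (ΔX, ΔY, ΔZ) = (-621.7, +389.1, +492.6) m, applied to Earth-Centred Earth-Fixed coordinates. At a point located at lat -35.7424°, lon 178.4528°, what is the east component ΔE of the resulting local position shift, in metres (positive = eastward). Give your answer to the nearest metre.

The local east axis at (φ, λ) is (−sin λ, cos λ, 0), so ΔE = −sin(178.4528°)·(-621.7) + cos(178.4528°)·389.1 = -372.17 m.

ΔE = -372 m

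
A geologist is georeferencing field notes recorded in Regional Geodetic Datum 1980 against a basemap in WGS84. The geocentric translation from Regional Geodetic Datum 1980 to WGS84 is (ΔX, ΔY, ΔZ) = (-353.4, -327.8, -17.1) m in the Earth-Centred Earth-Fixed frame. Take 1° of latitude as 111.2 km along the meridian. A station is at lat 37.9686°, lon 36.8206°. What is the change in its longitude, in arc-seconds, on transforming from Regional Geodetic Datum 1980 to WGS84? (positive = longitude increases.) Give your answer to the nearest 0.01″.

Δλ = -2.08″

sin φ = 0.615230, cos φ = 0.788348, sin λ = 0.599311, cos λ = 0.800516.
East component: ΔE = −sin λ·ΔX + cos λ·ΔY = −(0.599311)(-353.4) + (0.800516)(-327.8) = -50.61 m.
1° of latitude spans 111200 m; at latitude φ, 1° of longitude spans that × cos φ = 87664.3 m, so Δλ = -50.61 / 87664.3 × 3600 = -2.078″.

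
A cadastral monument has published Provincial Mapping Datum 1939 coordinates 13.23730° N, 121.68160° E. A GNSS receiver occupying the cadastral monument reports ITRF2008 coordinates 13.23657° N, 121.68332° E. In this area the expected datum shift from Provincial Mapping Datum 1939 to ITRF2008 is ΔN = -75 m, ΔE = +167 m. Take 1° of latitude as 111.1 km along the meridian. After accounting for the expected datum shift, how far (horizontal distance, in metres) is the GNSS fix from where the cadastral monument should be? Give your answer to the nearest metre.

20 m

Observed coordinate differences: Δφ = -0.00073°, Δλ = +0.00172°.
Converting to metres (1° lat = 111100 m, cos φ = 0.973430): observed ΔN = -81.1 m, observed ΔE = 186.0 m.
Subtracting the expected shift leaves a residual of -81.1 − (-75) = -6.1 m north and 186.0 − (167) = 19.0 m east.
Residual distance = √((-6.1)² + 19.0²) = 20.0 m.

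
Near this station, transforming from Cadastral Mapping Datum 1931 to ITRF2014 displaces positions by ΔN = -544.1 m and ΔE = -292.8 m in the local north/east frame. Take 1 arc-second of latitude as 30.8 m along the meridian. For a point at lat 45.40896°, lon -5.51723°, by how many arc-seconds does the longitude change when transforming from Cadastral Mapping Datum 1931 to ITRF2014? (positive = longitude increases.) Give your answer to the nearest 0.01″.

Δλ = -13.54″

At latitude 45.40896°, cos φ = 0.702042.
1″ of longitude at this latitude = 30.80 × cos φ = 21.6229 m, so Δλ = -292.8 / 21.6229 = -13.541″.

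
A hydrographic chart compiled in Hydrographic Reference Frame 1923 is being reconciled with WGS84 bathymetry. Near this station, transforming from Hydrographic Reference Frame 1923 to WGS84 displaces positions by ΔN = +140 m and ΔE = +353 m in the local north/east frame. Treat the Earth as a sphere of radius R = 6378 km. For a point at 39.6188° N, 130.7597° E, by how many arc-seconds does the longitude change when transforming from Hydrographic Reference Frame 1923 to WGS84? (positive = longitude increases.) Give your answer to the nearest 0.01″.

Δλ = 14.82″

At latitude 39.6188°, cos φ = 0.770304.
One radian of longitude at latitude φ spans R cos φ, so Δλ = ΔE / (R cos φ) = 353.0 / (6378000 × 0.770304) = 7.1850e-05 rad = 14.820″.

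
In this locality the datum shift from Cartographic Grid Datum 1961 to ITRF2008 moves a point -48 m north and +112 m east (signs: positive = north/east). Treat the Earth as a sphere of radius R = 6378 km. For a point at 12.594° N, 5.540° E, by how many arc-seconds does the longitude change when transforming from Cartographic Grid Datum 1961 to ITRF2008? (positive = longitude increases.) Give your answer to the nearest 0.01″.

Δλ = 3.71″

At latitude 12.594°, cos φ = 0.975940.
One radian of longitude at latitude φ spans R cos φ, so Δλ = ΔE / (R cos φ) = 112.0 / (6378000 × 0.975940) = 1.7993e-05 rad = 3.711″.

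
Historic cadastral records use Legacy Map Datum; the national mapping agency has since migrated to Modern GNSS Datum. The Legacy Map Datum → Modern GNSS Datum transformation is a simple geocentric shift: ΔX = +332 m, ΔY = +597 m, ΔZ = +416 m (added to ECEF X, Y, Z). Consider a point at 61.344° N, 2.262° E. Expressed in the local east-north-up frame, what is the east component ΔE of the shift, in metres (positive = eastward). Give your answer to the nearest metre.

ΔE = 583 m

At φ = 61.344°, λ = 2.262°: sin φ = 0.877515, cos φ = 0.479550, sin λ = 0.039469, cos λ = 0.999221.
ΔE = −sin λ·ΔX + cos λ·ΔY = −(0.039469)·(332) + (0.999221)·(597) = 583.43 m.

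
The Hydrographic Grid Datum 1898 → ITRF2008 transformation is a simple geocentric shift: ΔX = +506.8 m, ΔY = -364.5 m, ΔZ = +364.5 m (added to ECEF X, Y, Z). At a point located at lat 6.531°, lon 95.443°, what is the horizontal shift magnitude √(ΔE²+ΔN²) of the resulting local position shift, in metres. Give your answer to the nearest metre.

623 m

At φ = 6.531°, λ = 95.443°: sin φ = 0.113741, cos φ = 0.993510, sin λ = 0.995491, cos λ = -0.094855.
ΔE = −sin λ·ΔX + cos λ·ΔY = −(0.995491)·(506.8) + (-0.094855)·(-364.5) = -469.94 m.
ΔN = −sin φ cos λ·ΔX − sin φ sin λ·ΔY + cos φ·ΔZ = −(0.113741)(-0.094855)(506.8) − (0.113741)(0.995491)(-364.5) + (0.993510)(364.5) = 408.87 m.
Horizontal magnitude = √(ΔE² + ΔN²) = √((-469.94)² + 408.87²) = 622.91 m.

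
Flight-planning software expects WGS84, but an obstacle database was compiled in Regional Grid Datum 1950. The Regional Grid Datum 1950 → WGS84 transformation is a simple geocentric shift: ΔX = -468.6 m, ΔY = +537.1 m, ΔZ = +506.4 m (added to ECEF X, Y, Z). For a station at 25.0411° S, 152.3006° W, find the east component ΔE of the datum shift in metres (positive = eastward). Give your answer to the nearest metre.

ΔE = -693 m

The local east axis at (φ, λ) is (−sin λ, cos λ, 0), so ΔE = −sin(-152.3006°)·(-468.6) + cos(-152.3006°)·537.1 = -693.37 m.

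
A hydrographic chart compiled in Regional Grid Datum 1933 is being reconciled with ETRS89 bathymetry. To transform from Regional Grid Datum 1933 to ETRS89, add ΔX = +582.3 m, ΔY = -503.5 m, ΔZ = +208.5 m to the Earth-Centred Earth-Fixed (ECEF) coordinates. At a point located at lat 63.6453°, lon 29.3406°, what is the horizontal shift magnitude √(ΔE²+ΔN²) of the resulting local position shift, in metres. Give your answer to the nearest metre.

738 m

At φ = 63.6453°, λ = 29.3406°: sin φ = 0.896063, cos φ = 0.443927, sin λ = 0.490000, cos λ = 0.871722.
ΔE = −sin λ·ΔX + cos λ·ΔY = −(0.490000)·(582.3) + (0.871722)·(-503.5) = -724.24 m.
ΔN = −sin φ cos λ·ΔX − sin φ sin λ·ΔY + cos φ·ΔZ = −(0.896063)(0.871722)(582.3) − (0.896063)(0.490000)(-503.5) + (0.443927)(208.5) = -141.21 m.
Horizontal magnitude = √(ΔE² + ΔN²) = √((-724.24)² + (-141.21)²) = 737.88 m.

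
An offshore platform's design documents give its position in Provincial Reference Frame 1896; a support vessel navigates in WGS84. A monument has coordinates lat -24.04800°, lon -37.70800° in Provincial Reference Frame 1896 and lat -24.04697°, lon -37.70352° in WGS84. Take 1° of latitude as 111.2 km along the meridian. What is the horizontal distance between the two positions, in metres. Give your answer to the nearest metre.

469 m

Δφ = -24.04697° − -24.04800° = +0.00103°; Δλ = -37.70352° − -37.70800° = +0.00448°.
ΔN = Δφ × 111200 = 114.5 m; ΔE = Δλ × 111200 × cos(-24.04800°) = +0.00448 × 111200 × 0.913204 = 454.9 m.
Distance = √(ΔE² + ΔN²) = √(454.9² + 114.5²) = 469.1 m.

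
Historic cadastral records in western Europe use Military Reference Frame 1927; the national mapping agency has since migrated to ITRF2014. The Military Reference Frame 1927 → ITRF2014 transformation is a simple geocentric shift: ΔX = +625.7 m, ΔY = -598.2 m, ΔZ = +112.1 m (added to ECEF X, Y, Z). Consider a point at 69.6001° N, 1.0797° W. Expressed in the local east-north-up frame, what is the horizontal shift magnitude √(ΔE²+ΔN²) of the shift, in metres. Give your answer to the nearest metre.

At φ = 69.6001°, λ = -1.0797°: sin φ = 0.937283, cos φ = 0.348570, sin λ = -0.018843, cos λ = 0.999822.
ΔE = −sin λ·ΔX + cos λ·ΔY = −(-0.018843)·(625.7) + (0.999822)·(-598.2) = -586.30 m.
ΔN = −sin φ cos λ·ΔX − sin φ sin λ·ΔY + cos φ·ΔZ = −(0.937283)(0.999822)(625.7) − (0.937283)(-0.018843)(-598.2) + (0.348570)(112.1) = -557.84 m.
Horizontal magnitude = √(ΔE² + ΔN²) = √((-586.30)² + (-557.84)²) = 809.28 m.

809 m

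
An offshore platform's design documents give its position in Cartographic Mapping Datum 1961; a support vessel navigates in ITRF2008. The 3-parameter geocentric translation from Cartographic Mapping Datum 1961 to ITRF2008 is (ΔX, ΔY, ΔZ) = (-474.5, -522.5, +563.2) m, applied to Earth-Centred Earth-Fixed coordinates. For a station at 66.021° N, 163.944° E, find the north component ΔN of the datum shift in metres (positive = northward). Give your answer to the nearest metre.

At φ = 66.021°, λ = 163.944°: sin φ = 0.913694, cos φ = 0.406402, sin λ = 0.276577, cos λ = -0.960992.
ΔN = −sin φ cos λ·ΔX − sin φ sin λ·ΔY + cos φ·ΔZ = −(0.913694)(-0.960992)(-474.5) − (0.913694)(0.276577)(-522.5) + (0.406402)(563.2) = -55.71 m.

ΔN = -56 m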